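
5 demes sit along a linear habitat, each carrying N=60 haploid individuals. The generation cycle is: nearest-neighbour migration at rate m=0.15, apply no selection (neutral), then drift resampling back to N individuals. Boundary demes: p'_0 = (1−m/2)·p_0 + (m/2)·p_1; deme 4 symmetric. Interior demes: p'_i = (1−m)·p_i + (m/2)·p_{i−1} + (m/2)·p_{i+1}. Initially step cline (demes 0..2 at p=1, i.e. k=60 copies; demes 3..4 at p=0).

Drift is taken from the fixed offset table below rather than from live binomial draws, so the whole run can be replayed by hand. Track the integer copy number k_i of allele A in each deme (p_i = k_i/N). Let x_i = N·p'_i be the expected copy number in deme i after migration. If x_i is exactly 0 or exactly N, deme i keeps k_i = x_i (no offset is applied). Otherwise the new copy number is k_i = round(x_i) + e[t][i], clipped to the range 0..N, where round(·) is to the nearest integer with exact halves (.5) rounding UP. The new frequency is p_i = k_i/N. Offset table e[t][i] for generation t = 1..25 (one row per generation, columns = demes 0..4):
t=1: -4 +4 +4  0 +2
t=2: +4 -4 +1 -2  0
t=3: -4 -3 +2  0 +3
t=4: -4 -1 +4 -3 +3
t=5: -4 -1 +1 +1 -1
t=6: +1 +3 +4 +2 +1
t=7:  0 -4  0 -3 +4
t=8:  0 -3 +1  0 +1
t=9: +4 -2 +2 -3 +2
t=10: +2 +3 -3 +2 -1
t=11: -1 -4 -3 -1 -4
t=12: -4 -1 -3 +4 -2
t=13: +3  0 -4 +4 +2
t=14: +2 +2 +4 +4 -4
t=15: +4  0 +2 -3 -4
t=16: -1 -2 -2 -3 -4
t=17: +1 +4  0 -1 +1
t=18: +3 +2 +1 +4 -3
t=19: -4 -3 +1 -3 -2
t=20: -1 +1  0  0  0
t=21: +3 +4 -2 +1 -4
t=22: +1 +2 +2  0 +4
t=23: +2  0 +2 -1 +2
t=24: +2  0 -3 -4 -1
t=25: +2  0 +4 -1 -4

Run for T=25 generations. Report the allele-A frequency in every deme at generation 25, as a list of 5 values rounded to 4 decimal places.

t=0: k=[60 60 60 0 0]
t=1: x=[60.0000 60.0000 55.5000 4.5000 0.0000] k=[60 60 60 5 0]
t=2: x=[60.0000 60.0000 55.8750 8.7500 0.3750] k=[60 60 57 7 0]
t=3: x=[60.0000 59.7750 53.4750 10.2250 0.5250] k=[60 57 55 10 4]
t=4: x=[59.7750 57.0750 51.7750 12.9250 4.4500] k=[56 56 56 10 7]
t=5: x=[56.0000 56.0000 52.5500 13.2250 7.2250] k=[52 55 54 14 6]
t=6: x=[52.2250 54.7000 51.0750 16.4000 6.6000] k=[53 58 55 18 8]
t=7: x=[53.3750 57.4000 52.4500 20.0250 8.7500] k=[53 53 52 17 13]
t=8: x=[53.0000 52.9250 49.4500 19.3250 13.3000] k=[53 50 50 19 14]
t=9: x=[52.7750 50.2250 47.6750 20.9500 14.3750] k=[57 48 50 18 16]
t=10: x=[56.3250 48.8250 47.4500 20.2500 16.1500] k=[58 52 44 22 15]
t=11: x=[57.5500 51.8500 42.9500 23.1250 15.5250] k=[57 48 40 22 12]
t=12: x=[56.3250 48.0750 39.2500 22.6000 12.7500] k=[52 47 36 27 11]
t=13: x=[51.6250 46.5500 36.1500 26.4750 12.2000] k=[55 47 32 30 14]
t=14: x=[54.4000 46.4750 32.9750 28.9500 15.2000] k=[56 48 37 33 11]
t=15: x=[55.4000 47.7750 37.5250 31.6500 12.6500] k=[59 48 40 29 9]
t=16: x=[58.1750 48.2250 39.7750 28.3250 10.5000] k=[57 46 38 25 7]
t=17: x=[56.1750 46.2250 37.6250 24.6250 8.3500] k=[57 50 38 24 9]
t=18: x=[56.4750 49.6250 37.8500 23.9250 10.1250] k=[59 52 39 28 7]
t=19: x=[58.4750 51.5500 39.1500 27.2500 8.5750] k=[54 49 40 24 7]
t=20: x=[53.6250 48.7000 39.4750 23.9250 8.2750] k=[53 50 39 24 8]
t=21: x=[52.7750 49.4000 38.7000 23.9250 9.2000] k=[56 53 37 25 5]
t=22: x=[55.7750 52.0250 37.3000 24.4000 6.5000] k=[57 54 39 24 11]
t=23: x=[56.7750 53.1000 39.0000 24.1500 11.9750] k=[59 53 41 23 14]
t=24: x=[58.5500 52.5500 40.5500 23.6750 14.6750] k=[60 53 38 20 14]
t=25: x=[59.4750 52.4000 37.7750 20.9000 14.4500] k=[60 52 42 20 10]

[1.0000, 0.8667, 0.7000, 0.3333, 0.1667]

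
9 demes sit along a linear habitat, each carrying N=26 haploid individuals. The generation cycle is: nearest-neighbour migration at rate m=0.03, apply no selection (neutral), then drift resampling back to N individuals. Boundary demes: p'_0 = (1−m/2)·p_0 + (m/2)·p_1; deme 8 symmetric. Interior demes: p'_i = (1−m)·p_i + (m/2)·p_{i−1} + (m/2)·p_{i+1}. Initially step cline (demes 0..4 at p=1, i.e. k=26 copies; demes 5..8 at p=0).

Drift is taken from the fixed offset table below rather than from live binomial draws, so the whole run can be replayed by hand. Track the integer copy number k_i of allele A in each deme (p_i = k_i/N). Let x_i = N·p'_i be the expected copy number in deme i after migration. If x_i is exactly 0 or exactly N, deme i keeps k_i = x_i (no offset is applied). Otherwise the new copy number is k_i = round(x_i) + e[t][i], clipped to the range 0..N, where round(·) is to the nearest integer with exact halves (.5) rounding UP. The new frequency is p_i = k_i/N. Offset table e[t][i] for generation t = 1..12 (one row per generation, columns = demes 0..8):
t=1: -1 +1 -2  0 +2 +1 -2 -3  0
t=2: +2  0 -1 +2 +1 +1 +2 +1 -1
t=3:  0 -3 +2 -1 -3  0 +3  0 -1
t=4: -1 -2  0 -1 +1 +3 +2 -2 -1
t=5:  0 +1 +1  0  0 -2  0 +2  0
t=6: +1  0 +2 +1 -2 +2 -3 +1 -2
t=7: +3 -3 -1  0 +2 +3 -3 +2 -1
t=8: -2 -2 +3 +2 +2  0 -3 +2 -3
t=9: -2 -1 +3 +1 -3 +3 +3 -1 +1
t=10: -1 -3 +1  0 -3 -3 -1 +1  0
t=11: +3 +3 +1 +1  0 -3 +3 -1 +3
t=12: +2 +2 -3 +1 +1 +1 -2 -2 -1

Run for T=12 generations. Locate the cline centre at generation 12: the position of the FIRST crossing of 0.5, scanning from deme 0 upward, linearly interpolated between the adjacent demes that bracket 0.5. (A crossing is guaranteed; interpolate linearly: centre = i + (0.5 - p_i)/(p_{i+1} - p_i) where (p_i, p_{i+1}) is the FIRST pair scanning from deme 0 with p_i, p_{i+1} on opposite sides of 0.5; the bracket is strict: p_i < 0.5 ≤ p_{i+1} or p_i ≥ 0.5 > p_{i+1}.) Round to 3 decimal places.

4.533

t=0: k=[26 26 26 26 26 0 0 0 0]
t=1: x=[26.0000 26.0000 26.0000 26.0000 25.6100 0.3900 0.0000 0.0000 0.0000] k=[26 26 26 26 26 1 0 0 0]
t=2: x=[26.0000 26.0000 26.0000 26.0000 25.6250 1.3600 0.0150 0.0000 0.0000] k=[26 26 26 26 26 2 2 0 0]
t=3: x=[26.0000 26.0000 26.0000 26.0000 25.6400 2.3600 1.9700 0.0300 0.0000] k=[26 26 26 26 23 2 5 0 0]
t=4: x=[26.0000 26.0000 26.0000 25.9550 22.7300 2.3600 4.8800 0.0750 0.0000] k=[26 26 26 25 24 5 7 0 0]
t=5: x=[26.0000 26.0000 25.9850 25.0000 23.7300 5.3150 6.8650 0.1050 0.0000] k=[26 26 26 25 24 3 7 2 0]
t=6: x=[26.0000 26.0000 25.9850 25.0000 23.7000 3.3750 6.8650 2.0450 0.0300] k=[26 26 26 26 22 5 4 3 0]
t=7: x=[26.0000 26.0000 26.0000 25.9400 21.8050 5.2400 4.0000 2.9700 0.0450] k=[26 26 26 26 24 8 1 5 0]
t=8: x=[26.0000 26.0000 26.0000 25.9700 23.7900 8.1350 1.1650 4.8650 0.0750] k=[26 26 26 26 26 8 0 7 0]
t=9: x=[26.0000 26.0000 26.0000 26.0000 25.7300 8.1500 0.2250 6.7900 0.1050] k=[26 26 26 26 23 11 3 6 1]
t=10: x=[26.0000 26.0000 26.0000 25.9550 22.8650 11.0600 3.1650 5.8800 1.0750] k=[26 26 26 26 20 8 2 7 1]
t=11: x=[26.0000 26.0000 26.0000 25.9100 19.9100 8.0900 2.1650 6.8350 1.0900] k=[26 26 26 26 20 5 5 6 4]
t=12: x=[26.0000 26.0000 26.0000 25.9100 19.8650 5.2250 5.0150 5.9550 4.0300] k=[26 26 26 26 21 6 3 4 3]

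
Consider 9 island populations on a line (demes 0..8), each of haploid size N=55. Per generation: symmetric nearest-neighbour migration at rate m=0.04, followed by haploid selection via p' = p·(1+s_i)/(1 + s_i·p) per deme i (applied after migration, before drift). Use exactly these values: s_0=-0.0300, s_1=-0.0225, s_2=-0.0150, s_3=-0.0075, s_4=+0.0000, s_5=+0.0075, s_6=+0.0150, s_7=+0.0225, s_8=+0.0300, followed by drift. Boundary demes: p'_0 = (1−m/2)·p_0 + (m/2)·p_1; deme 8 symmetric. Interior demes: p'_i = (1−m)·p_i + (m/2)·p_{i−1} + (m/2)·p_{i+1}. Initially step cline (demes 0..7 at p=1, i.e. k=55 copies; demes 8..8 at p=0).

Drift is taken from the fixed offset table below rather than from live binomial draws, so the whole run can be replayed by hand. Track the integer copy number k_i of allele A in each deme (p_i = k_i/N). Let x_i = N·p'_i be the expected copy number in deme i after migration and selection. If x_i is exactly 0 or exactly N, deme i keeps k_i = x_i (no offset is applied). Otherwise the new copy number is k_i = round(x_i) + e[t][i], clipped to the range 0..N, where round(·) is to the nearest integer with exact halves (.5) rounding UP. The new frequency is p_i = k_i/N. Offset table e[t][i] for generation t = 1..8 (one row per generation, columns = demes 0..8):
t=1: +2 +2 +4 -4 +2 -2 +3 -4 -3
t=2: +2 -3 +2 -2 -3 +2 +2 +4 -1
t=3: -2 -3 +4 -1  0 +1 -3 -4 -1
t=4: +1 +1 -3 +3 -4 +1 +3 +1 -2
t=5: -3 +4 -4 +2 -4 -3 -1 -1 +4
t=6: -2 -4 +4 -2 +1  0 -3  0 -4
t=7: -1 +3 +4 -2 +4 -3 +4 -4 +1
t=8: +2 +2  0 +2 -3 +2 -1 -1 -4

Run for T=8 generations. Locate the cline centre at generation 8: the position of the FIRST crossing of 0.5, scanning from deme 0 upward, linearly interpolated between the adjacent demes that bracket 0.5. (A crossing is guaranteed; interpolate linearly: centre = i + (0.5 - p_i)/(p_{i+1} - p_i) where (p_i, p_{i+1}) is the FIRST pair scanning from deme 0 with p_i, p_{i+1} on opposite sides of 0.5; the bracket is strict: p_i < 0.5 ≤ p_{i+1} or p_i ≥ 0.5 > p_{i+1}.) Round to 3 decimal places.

7.321

t=0: k=[55 55 55 55 55 55 55 55 0]
t=1: x=[55.0000 55.0000 55.0000 55.0000 55.0000 55.0000 55.0000 53.9237 1.1323] k=[55 55 55 55 55 55 55 50 0]
t=2: x=[55.0000 55.0000 55.0000 55.0000 55.0000 55.0000 54.9015 49.2162 1.0294] k=[55 55 55 55 55 55 55 53 0]
t=3: x=[55.0000 55.0000 55.0000 55.0000 55.0000 55.0000 54.9606 52.0429 1.0912] k=[55 55 55 55 55 55 52 48 0]
t=4: x=[55.0000 55.0000 55.0000 55.0000 55.0000 54.9404 52.0222 47.2690 0.9883] k=[55 55 55 55 55 55 55 48 0]
t=5: x=[55.0000 55.0000 55.0000 55.0000 55.0000 55.0000 54.8621 47.3281 0.9883] k=[55 55 55 55 55 55 54 46 5]
t=6: x=[55.0000 55.0000 55.0000 55.0000 55.0000 54.9801 53.8765 45.5159 5.9756] k=[55 55 55 55 55 55 51 46 2]
t=7: x=[55.0000 55.0000 55.0000 55.0000 55.0000 54.9206 51.0351 45.3976 2.9617] k=[55 55 55 55 55 52 55 41 4]
t=8: x=[55.0000 55.0000 55.0000 55.0000 54.9400 52.1403 54.6650 40.7759 4.8696] k=[55 55 55 55 52 54 54 40 1]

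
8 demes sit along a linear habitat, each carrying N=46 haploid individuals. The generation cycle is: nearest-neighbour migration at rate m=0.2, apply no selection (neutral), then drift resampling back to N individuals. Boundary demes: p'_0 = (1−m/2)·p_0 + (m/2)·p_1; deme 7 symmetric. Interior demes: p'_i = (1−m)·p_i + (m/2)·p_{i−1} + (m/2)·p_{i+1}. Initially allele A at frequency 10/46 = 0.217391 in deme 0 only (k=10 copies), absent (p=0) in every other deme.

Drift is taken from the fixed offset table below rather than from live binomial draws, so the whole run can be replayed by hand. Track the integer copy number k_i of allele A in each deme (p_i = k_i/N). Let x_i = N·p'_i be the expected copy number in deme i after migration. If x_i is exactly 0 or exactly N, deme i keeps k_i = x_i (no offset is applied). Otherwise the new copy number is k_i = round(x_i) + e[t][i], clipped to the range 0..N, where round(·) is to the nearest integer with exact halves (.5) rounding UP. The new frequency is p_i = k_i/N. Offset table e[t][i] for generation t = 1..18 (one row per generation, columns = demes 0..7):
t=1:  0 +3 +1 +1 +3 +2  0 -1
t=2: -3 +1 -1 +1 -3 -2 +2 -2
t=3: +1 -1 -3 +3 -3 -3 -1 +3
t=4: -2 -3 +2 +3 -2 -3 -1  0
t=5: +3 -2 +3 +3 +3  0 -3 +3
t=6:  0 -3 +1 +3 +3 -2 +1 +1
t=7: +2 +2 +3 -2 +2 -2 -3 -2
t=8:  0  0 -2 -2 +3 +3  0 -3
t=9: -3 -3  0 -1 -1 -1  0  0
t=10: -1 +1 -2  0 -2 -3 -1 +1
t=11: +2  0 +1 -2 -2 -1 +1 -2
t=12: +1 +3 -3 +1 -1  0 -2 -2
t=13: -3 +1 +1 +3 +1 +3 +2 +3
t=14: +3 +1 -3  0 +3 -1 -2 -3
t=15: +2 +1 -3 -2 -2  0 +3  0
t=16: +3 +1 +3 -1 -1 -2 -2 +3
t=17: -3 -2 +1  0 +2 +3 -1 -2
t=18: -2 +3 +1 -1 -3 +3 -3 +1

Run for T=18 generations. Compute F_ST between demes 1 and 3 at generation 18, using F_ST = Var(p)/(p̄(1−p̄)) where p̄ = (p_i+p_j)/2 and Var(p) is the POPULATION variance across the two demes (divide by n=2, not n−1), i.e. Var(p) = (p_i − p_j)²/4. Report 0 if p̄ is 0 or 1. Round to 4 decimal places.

0.0780

t=0: k=[10 0 0 0 0 0 0 0]
t=1: x=[9.0000 1.0000 0.0000 0.0000 0.0000 0.0000 0.0000 0.0000] k=[9 4 0 0 0 0 0 0]
t=2: x=[8.5000 4.1000 0.4000 0.0000 0.0000 0.0000 0.0000 0.0000] k=[6 5 0 0 0 0 0 0]
t=3: x=[5.9000 4.6000 0.5000 0.0000 0.0000 0.0000 0.0000 0.0000] k=[7 4 0 0 0 0 0 0]
t=4: x=[6.7000 3.9000 0.4000 0.0000 0.0000 0.0000 0.0000 0.0000] k=[5 1 2 0 0 0 0 0]
t=5: x=[4.6000 1.5000 1.7000 0.2000 0.0000 0.0000 0.0000 0.0000] k=[8 0 5 3 0 0 0 0]
t=6: x=[7.2000 1.3000 4.3000 2.9000 0.3000 0.0000 0.0000 0.0000] k=[7 0 5 6 3 0 0 0]
t=7: x=[6.3000 1.2000 4.6000 5.6000 3.0000 0.3000 0.0000 0.0000] k=[8 3 8 4 5 0 0 0]
t=8: x=[7.5000 4.0000 7.1000 4.5000 4.4000 0.5000 0.0000 0.0000] k=[8 4 5 3 7 4 0 0]
t=9: x=[7.6000 4.5000 4.7000 3.6000 6.3000 3.9000 0.4000 0.0000] k=[5 2 5 3 5 3 0 0]
t=10: x=[4.7000 2.6000 4.5000 3.4000 4.6000 2.9000 0.3000 0.0000] k=[4 4 3 3 3 0 0 0]
t=11: x=[4.0000 3.9000 3.1000 3.0000 2.7000 0.3000 0.0000 0.0000] k=[6 4 4 1 1 0 0 0]
t=12: x=[5.8000 4.2000 3.7000 1.3000 0.9000 0.1000 0.0000 0.0000] k=[7 7 1 2 0 0 0 0]
t=13: x=[7.0000 6.4000 1.7000 1.7000 0.2000 0.0000 0.0000 0.0000] k=[4 7 3 5 1 0 0 0]
t=14: x=[4.3000 6.3000 3.6000 4.4000 1.3000 0.1000 0.0000 0.0000] k=[7 7 1 4 4 0 0 0]
t=15: x=[7.0000 6.4000 1.9000 3.7000 3.6000 0.4000 0.0000 0.0000] k=[9 7 0 2 2 0 0 0]
t=16: x=[8.8000 6.5000 0.9000 1.8000 1.8000 0.2000 0.0000 0.0000] k=[12 8 4 1 1 0 0 0]
t=17: x=[11.6000 8.0000 4.1000 1.3000 0.9000 0.1000 0.0000 0.0000] k=[9 6 5 1 3 3 0 0]
t=18: x=[8.7000 6.2000 4.7000 1.6000 2.8000 2.7000 0.3000 0.0000] k=[7 9 6 1 0 6 0 0]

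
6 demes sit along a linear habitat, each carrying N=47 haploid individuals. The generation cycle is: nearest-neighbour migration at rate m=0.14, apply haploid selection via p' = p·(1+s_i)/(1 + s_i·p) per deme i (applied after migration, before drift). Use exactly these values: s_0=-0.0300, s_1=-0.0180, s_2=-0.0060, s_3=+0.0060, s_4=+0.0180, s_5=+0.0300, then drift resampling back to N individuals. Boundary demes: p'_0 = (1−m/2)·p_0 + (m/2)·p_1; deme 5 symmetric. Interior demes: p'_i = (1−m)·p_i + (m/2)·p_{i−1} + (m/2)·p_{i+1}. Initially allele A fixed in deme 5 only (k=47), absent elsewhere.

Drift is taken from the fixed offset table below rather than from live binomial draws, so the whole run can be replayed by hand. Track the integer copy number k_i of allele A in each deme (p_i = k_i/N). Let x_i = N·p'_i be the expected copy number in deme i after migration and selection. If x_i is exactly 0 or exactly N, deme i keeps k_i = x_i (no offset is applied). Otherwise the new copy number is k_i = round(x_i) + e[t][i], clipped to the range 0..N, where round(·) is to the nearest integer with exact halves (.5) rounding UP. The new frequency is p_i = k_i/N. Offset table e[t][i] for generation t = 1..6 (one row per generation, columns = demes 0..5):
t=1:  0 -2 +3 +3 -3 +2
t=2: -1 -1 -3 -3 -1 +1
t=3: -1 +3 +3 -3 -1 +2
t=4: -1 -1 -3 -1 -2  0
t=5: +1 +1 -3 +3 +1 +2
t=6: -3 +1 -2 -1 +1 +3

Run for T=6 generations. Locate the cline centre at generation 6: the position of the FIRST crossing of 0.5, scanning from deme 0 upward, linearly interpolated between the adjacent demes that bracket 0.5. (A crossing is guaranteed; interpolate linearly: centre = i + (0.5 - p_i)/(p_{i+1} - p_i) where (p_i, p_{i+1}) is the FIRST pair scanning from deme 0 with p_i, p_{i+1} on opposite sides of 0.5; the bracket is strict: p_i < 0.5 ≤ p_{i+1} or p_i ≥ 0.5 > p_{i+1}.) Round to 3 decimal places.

t=0: k=[0 0 0 0 0 47]
t=1: x=[0.0000 0.0000 0.0000 0.0000 3.3450 43.7993] k=[0 0 0 0 0 46]
t=2: x=[0.0000 0.0000 0.0000 0.0000 3.2739 42.8922] k=[0 0 0 0 2 44]
t=3: x=[0.0000 0.0000 0.0000 0.1408 4.8774 41.2117] k=[0 0 0 0 4 43]
t=4: x=[0.0000 0.0000 0.0000 0.2817 6.5499 40.4387] k=[0 0 0 0 5 40]
t=5: x=[0.0000 0.0000 0.0000 0.3521 7.2082 37.7712] k=[0 0 0 3 8 40]
t=6: x=[0.0000 0.0000 0.2087 3.1576 10.0300 37.9775] k=[0 0 0 2 11 41]

4.417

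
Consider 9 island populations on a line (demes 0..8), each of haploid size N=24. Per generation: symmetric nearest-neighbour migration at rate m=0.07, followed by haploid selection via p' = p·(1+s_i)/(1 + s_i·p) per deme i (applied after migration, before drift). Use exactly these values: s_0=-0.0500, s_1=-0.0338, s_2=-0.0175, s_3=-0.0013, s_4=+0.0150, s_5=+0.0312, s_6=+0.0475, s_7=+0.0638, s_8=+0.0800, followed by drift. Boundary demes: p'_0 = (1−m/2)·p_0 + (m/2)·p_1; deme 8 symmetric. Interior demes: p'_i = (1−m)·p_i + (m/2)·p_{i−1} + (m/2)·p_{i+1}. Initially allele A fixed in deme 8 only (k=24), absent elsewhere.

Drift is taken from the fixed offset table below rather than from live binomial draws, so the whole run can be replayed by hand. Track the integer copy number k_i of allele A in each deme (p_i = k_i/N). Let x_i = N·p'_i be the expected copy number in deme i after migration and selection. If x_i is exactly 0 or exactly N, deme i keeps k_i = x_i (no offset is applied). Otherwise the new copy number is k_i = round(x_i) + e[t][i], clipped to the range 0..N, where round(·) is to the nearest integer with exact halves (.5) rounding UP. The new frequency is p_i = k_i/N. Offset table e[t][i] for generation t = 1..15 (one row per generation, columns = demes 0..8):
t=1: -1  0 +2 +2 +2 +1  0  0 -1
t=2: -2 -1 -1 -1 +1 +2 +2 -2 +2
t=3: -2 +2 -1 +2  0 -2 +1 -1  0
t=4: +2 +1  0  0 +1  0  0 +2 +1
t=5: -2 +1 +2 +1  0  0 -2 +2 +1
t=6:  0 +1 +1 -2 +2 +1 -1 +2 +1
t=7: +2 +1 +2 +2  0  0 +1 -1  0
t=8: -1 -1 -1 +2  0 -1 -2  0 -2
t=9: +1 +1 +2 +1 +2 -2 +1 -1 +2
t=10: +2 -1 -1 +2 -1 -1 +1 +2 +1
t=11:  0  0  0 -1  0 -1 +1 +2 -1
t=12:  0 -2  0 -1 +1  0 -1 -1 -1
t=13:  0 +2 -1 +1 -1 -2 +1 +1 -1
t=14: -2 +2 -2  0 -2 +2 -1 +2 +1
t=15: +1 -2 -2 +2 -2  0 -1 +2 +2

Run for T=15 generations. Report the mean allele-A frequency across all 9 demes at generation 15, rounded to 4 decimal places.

0.2130

t=0: k=[0 0 0 0 0 0 0 0 24]
t=1: x=[0.0000 0.0000 0.0000 0.0000 0.0000 0.0000 0.0000 0.8916 23.2202] k=[0 0 0 0 0 0 0 1 22]
t=2: x=[0.0000 0.0000 0.0000 0.0000 0.0000 0.0000 0.0367 1.8003 21.4460] k=[0 0 0 0 0 0 2 0 23]
t=3: x=[0.0000 0.0000 0.0000 0.0000 0.0000 0.0722 1.9412 0.9287 22.3193] k=[0 0 0 0 0 0 3 0 22]
t=4: x=[0.0000 0.0000 0.0000 0.0000 0.0000 0.1083 2.9065 0.9287 21.4131] k=[0 0 0 0 0 0 3 3 22]
t=5: x=[0.0000 0.0000 0.0000 0.0000 0.0000 0.1083 3.0152 3.8612 21.5119] k=[0 0 0 0 0 0 1 6 23]
t=6: x=[0.0000 0.0000 0.0000 0.0000 0.0000 0.0361 1.1915 6.7150 22.5158] k=[0 0 0 0 0 1 0 9 24]
t=7: x=[0.0000 0.0000 0.0000 0.0000 0.0355 0.9579 0.3664 9.5635 23.5131] k=[0 0 0 0 0 1 1 9 24]
t=8: x=[0.0000 0.0000 0.0000 0.0000 0.0355 0.9939 1.3374 9.5989 23.5131] k=[0 0 0 0 0 0 0 10 22]
t=9: x=[0.0000 0.0000 0.0000 0.0000 0.0000 0.0000 0.3664 10.4332 21.7424] k=[0 0 0 0 0 0 1 9 24]
t=10: x=[0.0000 0.0000 0.0000 0.0000 0.0000 0.0361 1.3009 9.5989 23.5131] k=[0 0 0 0 0 0 2 12 24]
t=11: x=[0.0000 0.0000 0.0000 0.0000 0.0000 0.0722 2.3776 12.4409 23.6106] k=[0 0 0 0 0 0 3 14 23]
t=12: x=[0.0000 0.0000 0.0000 0.0000 0.0000 0.1083 3.4136 14.2896 22.7774] k=[0 0 0 0 0 0 2 13 22]
t=13: x=[0.0000 0.0000 0.0000 0.0000 0.0000 0.0722 2.4139 13.2979 21.8411] k=[0 0 0 0 0 0 3 14 21]
t=14: x=[0.0000 0.0000 0.0000 0.0000 0.0000 0.1083 3.4136 14.2203 20.9650] k=[0 0 0 0 0 2 2 16 22]
t=15: x=[0.0000 0.0000 0.0000 0.0000 0.0710 1.9852 2.5955 16.0521 21.9397] k=[0 0 0 0 0 2 2 18 24]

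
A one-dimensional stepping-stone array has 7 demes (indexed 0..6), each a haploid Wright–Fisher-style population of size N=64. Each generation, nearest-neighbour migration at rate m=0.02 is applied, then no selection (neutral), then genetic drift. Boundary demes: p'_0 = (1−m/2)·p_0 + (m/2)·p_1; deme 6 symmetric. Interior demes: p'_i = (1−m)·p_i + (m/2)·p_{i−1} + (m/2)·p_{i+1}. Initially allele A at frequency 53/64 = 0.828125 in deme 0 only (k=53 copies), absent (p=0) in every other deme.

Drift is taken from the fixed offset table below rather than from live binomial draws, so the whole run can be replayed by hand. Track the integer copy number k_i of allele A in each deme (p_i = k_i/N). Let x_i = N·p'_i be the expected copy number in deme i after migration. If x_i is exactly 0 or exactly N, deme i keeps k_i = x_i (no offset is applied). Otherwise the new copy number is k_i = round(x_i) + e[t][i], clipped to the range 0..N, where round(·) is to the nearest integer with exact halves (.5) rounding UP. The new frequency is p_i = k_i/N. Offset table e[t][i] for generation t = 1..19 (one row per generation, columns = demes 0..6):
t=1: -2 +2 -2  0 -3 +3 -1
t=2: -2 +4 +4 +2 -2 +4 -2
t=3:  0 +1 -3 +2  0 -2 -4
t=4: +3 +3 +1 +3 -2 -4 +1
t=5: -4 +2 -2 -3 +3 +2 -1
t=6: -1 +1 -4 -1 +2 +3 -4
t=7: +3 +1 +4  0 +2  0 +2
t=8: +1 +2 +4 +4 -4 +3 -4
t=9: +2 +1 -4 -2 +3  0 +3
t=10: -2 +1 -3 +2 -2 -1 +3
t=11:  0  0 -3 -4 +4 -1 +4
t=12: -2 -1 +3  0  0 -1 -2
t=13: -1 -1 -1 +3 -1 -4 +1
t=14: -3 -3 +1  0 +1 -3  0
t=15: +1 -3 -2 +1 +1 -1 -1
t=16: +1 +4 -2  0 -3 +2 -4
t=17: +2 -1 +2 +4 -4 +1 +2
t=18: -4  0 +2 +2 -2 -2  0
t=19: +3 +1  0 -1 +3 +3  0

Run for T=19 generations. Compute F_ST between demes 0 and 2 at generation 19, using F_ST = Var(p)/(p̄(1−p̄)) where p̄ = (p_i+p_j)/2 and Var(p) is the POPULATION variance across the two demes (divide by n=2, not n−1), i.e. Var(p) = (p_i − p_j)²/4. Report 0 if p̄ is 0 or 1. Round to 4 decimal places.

t=0: k=[53 0 0 0 0 0 0]
t=1: x=[52.4700 0.5300 0.0000 0.0000 0.0000 0.0000 0.0000] k=[50 3 0 0 0 0 0]
t=2: x=[49.5300 3.4400 0.0300 0.0000 0.0000 0.0000 0.0000] k=[48 7 4 0 0 0 0]
t=3: x=[47.5900 7.3800 3.9900 0.0400 0.0000 0.0000 0.0000] k=[48 8 1 2 0 0 0]
t=4: x=[47.6000 8.3300 1.0800 1.9700 0.0200 0.0000 0.0000] k=[51 11 2 5 0 0 0]
t=5: x=[50.6000 11.3100 2.1200 4.9200 0.0500 0.0000 0.0000] k=[47 13 0 2 3 0 0]
t=6: x=[46.6600 13.2100 0.1500 1.9900 2.9600 0.0300 0.0000] k=[46 14 0 1 5 3 0]
t=7: x=[45.6800 14.1800 0.1500 1.0300 4.9400 2.9900 0.0300] k=[49 15 4 1 7 3 2]
t=8: x=[48.6600 15.2300 4.0800 1.0900 6.9000 3.0300 2.0100] k=[50 17 8 5 3 6 0]
t=9: x=[49.6700 17.2400 8.0600 5.0100 3.0500 5.9100 0.0600] k=[52 18 4 3 6 6 3]
t=10: x=[51.6600 18.2000 4.1300 3.0400 5.9700 5.9700 3.0300] k=[50 19 1 5 4 5 6]
t=11: x=[49.6900 19.1300 1.2200 4.9500 4.0200 5.0000 5.9900] k=[50 19 0 1 8 4 10]
t=12: x=[49.6900 19.1200 0.2000 1.0600 7.8900 4.1000 9.9400] k=[48 18 3 1 8 3 8]
t=13: x=[47.7000 18.1500 3.1300 1.0900 7.8800 3.1000 7.9500] k=[47 17 2 4 7 0 9]
t=14: x=[46.7000 17.1500 2.1700 4.0100 6.9000 0.1600 8.9100] k=[44 14 3 4 8 0 9]
t=15: x=[43.7000 14.1900 3.1200 4.0300 7.8800 0.1700 8.9100] k=[45 11 1 5 9 0 8]
t=16: x=[44.6600 11.2400 1.1400 5.0000 8.8700 0.1700 7.9200] k=[46 15 0 5 6 2 4]
t=17: x=[45.6900 15.1600 0.2000 4.9600 5.9500 2.0600 3.9800] k=[48 14 2 9 2 3 6]
t=18: x=[47.6600 14.2200 2.1900 8.8600 2.0800 3.0200 5.9700] k=[44 14 4 11 0 1 6]
t=19: x=[43.7000 14.2000 4.1700 10.8200 0.1200 1.0400 5.9500] k=[47 15 4 10 3 4 6]

0.4708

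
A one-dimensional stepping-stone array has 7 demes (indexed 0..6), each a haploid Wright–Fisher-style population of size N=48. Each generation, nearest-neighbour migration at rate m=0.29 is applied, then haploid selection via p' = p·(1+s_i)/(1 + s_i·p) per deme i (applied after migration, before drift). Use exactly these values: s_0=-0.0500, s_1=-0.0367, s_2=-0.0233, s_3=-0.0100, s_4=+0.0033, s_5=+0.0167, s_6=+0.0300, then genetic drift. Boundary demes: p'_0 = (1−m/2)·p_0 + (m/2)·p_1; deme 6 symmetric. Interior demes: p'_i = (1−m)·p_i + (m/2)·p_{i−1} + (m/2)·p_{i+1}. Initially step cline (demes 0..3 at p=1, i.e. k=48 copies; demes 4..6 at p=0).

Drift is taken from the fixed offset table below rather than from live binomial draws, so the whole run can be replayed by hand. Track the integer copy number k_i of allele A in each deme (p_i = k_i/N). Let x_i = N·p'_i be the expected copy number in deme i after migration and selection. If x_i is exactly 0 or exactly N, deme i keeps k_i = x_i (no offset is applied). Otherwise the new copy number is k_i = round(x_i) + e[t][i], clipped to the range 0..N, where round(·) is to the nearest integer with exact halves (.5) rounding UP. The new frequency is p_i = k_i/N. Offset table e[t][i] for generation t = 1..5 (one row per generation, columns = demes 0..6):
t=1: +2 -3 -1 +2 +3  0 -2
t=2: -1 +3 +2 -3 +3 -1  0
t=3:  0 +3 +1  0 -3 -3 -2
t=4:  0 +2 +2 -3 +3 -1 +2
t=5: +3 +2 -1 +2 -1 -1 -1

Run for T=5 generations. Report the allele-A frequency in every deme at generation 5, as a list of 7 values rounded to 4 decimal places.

[1.0000, 1.0000, 0.9167, 0.6875, 0.3333, 0.0417, 0.0000]

t=0: k=[48 48 48 48 0 0 0]
t=1: x=[48.0000 48.0000 48.0000 40.9800 6.9796 0.0000 0.0000] k=[48 48 48 43 10 0 0]
t=2: x=[48.0000 48.0000 47.2580 38.8659 13.3668 1.4735 0.0000] k=[48 48 48 36 16 0 0]
t=3: x=[48.0000 48.0000 46.2200 34.7438 16.6158 2.3568 0.0000] k=[48 48 47 35 14 0 0]
t=4: x=[48.0000 47.8495 45.3465 33.5939 15.0490 2.0624 0.0000] k=[48 48 47 31 18 1 0]
t=5: x=[48.0000 47.8495 44.7544 31.3258 17.4566 3.3715 0.1493] k=[48 48 44 33 16 2 0]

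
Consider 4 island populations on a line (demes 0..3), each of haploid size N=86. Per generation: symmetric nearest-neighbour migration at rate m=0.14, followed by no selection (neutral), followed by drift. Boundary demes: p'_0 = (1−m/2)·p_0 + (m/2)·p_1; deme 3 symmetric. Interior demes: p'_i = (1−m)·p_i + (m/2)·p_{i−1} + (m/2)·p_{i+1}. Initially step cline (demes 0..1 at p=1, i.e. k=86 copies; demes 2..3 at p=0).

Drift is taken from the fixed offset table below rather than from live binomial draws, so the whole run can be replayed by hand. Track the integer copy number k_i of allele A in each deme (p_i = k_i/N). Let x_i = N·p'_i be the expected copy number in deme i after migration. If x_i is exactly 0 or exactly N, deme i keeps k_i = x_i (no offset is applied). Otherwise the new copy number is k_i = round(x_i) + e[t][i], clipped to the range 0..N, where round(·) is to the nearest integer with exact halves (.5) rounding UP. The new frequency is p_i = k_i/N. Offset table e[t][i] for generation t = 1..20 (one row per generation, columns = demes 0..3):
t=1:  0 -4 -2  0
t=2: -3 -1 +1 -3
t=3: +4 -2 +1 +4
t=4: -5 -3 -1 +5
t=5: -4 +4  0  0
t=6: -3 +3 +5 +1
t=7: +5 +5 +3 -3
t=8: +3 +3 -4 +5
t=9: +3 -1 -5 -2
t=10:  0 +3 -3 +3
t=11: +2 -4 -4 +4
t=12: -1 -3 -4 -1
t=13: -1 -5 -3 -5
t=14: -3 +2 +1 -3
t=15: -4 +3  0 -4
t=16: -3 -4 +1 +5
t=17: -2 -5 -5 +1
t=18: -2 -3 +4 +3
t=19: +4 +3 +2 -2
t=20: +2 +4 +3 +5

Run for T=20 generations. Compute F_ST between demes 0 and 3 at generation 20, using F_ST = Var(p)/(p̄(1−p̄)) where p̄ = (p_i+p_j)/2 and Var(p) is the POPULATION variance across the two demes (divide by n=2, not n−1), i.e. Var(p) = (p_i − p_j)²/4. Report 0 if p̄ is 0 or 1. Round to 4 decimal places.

0.1385

t=0: k=[86 86 0 0]
t=1: x=[86.0000 79.9800 6.0200 0.0000] k=[86 76 4 0]
t=2: x=[85.3000 71.6600 8.7600 0.2800] k=[82 71 10 0]
t=3: x=[81.2300 67.5000 13.5700 0.7000] k=[85 66 15 5]
t=4: x=[83.6700 63.7600 17.8700 5.7000] k=[79 61 17 11]
t=5: x=[77.7400 59.1800 19.6600 11.4200] k=[74 63 20 11]
t=6: x=[73.2300 60.7600 22.3800 11.6300] k=[70 64 27 13]
t=7: x=[69.5800 61.8300 28.6100 13.9800] k=[75 67 32 11]
t=8: x=[74.4400 65.1100 32.9800 12.4700] k=[77 68 29 17]
t=9: x=[76.3700 65.9000 30.8900 17.8400] k=[79 65 26 16]
t=10: x=[78.0200 63.2500 28.0300 16.7000] k=[78 66 25 20]
t=11: x=[77.1600 63.9700 27.5200 20.3500] k=[79 60 24 24]
t=12: x=[77.6700 58.8100 26.5200 24.0000] k=[77 56 23 23]
t=13: x=[75.5300 55.1600 25.3100 23.0000] k=[75 50 22 18]
t=14: x=[73.2500 49.7900 23.6800 18.2800] k=[70 52 25 15]
t=15: x=[68.7400 51.3700 26.1900 15.7000] k=[65 54 26 12]
t=16: x=[64.2300 52.8100 26.9800 12.9800] k=[61 49 28 18]
t=17: x=[60.1600 48.3700 28.7700 18.7000] k=[58 43 24 20]
t=18: x=[56.9500 42.7200 25.0500 20.2800] k=[55 40 29 23]
t=19: x=[53.9500 40.2800 29.3500 23.4200] k=[58 43 31 21]
t=20: x=[56.9500 43.2100 31.1400 21.7000] k=[59 47 34 27]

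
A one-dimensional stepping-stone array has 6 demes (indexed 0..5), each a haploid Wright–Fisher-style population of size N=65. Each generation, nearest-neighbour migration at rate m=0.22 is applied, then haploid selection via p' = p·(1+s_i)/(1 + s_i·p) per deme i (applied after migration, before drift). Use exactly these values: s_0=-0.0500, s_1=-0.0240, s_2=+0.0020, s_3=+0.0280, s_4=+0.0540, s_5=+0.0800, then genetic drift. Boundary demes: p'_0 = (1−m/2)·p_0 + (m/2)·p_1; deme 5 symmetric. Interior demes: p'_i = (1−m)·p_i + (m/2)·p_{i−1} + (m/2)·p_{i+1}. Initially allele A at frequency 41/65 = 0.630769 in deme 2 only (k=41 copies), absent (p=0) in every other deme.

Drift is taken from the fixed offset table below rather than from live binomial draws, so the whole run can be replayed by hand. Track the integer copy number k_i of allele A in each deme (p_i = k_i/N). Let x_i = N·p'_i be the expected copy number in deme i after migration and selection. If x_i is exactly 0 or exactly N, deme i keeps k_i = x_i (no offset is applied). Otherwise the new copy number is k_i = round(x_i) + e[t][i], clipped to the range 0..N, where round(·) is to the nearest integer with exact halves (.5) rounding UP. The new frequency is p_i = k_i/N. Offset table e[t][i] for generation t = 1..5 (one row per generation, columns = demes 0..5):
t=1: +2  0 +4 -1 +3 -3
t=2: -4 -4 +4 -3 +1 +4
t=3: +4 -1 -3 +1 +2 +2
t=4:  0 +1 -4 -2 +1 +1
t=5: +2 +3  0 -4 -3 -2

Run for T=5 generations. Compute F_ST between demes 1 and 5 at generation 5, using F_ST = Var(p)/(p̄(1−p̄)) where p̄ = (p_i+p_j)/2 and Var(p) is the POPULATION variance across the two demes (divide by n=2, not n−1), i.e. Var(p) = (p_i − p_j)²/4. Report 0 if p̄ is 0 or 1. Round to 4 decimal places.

0.0706

t=0: k=[0 0 41 0 0 0]
t=1: x=[0.0000 4.4091 32.0125 4.6273 0.0000 0.0000] k=[0 4 36 4 0 0]
t=2: x=[0.4181 6.9282 28.9921 7.2561 0.4636 0.0000] k=[0 3 33 4 1 0]
t=3: x=[0.3136 5.8396 26.5414 7.0313 1.2846 0.1188] k=[4 5 24 8 3 2]
t=4: x=[3.9169 6.8301 20.1778 9.4305 3.6154 2.2729] k=[4 8 16 7 5 3]
t=5: x=[4.2325 8.2632 14.1521 7.9609 5.2482 3.4639] k=[6 11 14 4 2 1]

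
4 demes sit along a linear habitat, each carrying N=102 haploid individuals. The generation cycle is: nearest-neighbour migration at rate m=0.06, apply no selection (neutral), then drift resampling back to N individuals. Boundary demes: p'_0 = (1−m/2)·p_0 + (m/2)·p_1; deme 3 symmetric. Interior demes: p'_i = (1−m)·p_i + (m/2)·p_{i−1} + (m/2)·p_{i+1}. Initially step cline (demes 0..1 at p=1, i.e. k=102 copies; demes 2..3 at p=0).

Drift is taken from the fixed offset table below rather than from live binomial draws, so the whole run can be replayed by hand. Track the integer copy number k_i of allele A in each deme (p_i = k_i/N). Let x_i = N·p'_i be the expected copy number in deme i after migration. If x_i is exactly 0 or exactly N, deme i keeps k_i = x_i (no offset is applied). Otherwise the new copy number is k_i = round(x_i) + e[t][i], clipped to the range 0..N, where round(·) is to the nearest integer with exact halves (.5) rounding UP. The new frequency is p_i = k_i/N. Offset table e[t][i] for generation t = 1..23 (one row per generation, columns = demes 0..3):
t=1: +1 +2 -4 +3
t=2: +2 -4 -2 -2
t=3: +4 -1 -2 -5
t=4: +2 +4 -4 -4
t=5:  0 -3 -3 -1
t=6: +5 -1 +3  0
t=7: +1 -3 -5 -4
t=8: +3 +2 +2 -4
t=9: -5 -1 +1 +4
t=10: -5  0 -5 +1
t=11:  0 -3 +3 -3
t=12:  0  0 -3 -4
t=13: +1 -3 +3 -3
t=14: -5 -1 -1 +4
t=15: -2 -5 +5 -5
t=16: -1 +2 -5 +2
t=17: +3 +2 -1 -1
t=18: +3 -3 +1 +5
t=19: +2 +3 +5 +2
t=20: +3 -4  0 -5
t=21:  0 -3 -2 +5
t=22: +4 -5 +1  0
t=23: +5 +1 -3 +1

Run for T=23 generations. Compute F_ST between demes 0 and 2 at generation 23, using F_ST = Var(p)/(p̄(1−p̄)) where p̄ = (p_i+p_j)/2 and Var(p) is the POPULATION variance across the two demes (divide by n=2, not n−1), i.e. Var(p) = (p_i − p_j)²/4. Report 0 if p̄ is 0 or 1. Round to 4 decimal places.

0.4630

t=0: k=[102 102 0 0]
t=1: x=[102.0000 98.9400 3.0600 0.0000] k=[102 101 0 0]
t=2: x=[101.9700 98.0000 3.0300 0.0000] k=[102 94 1 0]
t=3: x=[101.7600 91.4500 3.7600 0.0300] k=[102 90 2 0]
t=4: x=[101.6400 87.7200 4.5800 0.0600] k=[102 92 1 0]
t=5: x=[101.7000 89.5700 3.7000 0.0300] k=[102 87 1 0]
t=6: x=[101.5500 84.8700 3.5500 0.0300] k=[102 84 7 0]
t=7: x=[101.4600 82.2300 9.1000 0.2100] k=[102 79 4 0]
t=8: x=[101.3100 77.4400 6.1300 0.1200] k=[102 79 8 0]
t=9: x=[101.3100 77.5600 9.8900 0.2400] k=[96 77 11 4]
t=10: x=[95.4300 75.5900 12.7700 4.2100] k=[90 76 8 5]
t=11: x=[89.5800 74.3800 9.9500 5.0900] k=[90 71 13 2]
t=12: x=[89.4300 69.8300 14.4100 2.3300] k=[89 70 11 0]
t=13: x=[88.4300 68.8000 12.4400 0.3300] k=[89 66 15 0]
t=14: x=[88.3100 65.1600 16.0800 0.4500] k=[83 64 15 4]
t=15: x=[82.4300 63.1000 16.1400 4.3300] k=[80 58 21 0]
t=16: x=[79.3400 57.5500 21.4800 0.6300] k=[78 60 16 3]
t=17: x=[77.4600 59.2200 16.9300 3.3900] k=[80 61 16 2]
t=18: x=[79.4300 60.2200 16.9300 2.4200] k=[82 57 18 7]
t=19: x=[81.2500 56.5800 18.8400 7.3300] k=[83 60 24 9]
t=20: x=[82.3100 59.6100 24.6300 9.4500] k=[85 56 25 4]
t=21: x=[84.1300 55.9400 25.3000 4.6300] k=[84 53 23 10]
t=22: x=[83.0700 53.0300 23.5100 10.3900] k=[87 48 25 10]
t=23: x=[85.8300 48.4800 25.2400 10.4500] k=[91 49 22 11]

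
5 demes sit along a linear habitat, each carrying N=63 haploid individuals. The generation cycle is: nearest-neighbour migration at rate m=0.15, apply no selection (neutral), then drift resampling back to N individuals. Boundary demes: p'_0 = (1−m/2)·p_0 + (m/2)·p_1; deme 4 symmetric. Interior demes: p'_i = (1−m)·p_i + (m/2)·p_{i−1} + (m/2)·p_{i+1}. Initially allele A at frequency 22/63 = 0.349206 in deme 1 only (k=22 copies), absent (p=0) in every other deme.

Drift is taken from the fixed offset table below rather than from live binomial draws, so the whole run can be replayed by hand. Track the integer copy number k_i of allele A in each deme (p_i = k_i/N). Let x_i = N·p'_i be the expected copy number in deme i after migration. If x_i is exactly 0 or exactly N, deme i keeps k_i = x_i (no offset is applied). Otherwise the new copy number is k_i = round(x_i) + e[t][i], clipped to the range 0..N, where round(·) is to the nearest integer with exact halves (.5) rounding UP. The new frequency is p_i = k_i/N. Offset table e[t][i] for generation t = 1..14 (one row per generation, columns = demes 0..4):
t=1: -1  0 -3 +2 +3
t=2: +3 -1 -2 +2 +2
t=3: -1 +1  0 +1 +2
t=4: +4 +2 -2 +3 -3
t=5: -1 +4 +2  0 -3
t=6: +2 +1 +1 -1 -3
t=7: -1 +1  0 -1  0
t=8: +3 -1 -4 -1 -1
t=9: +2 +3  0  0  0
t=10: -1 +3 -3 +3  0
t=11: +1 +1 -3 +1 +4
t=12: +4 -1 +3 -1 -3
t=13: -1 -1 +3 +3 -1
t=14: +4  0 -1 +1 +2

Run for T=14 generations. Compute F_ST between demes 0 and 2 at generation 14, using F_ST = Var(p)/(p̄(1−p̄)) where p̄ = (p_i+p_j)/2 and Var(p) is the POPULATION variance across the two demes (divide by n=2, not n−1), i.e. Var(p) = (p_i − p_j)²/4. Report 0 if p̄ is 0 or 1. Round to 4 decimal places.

t=0: k=[0 22 0 0 0]
t=1: x=[1.6500 18.7000 1.6500 0.0000 0.0000] k=[1 19 0 0 0]
t=2: x=[2.3500 16.2250 1.4250 0.0000 0.0000] k=[5 15 0 0 0]
t=3: x=[5.7500 13.1250 1.1250 0.0000 0.0000] k=[5 14 1 0 0]
t=4: x=[5.6750 12.3500 1.9000 0.0750 0.0000] k=[10 14 0 3 0]
t=5: x=[10.3000 12.6500 1.2750 2.5500 0.2250] k=[9 17 3 3 0]
t=6: x=[9.6000 15.3500 4.0500 2.7750 0.2250] k=[12 16 5 2 0]
t=7: x=[12.3000 14.8750 5.6000 2.0750 0.1500] k=[11 16 6 1 0]
t=8: x=[11.3750 14.8750 6.3750 1.3000 0.0750] k=[14 14 2 0 0]
t=9: x=[14.0000 13.1000 2.7500 0.1500 0.0000] k=[16 16 3 0 0]
t=10: x=[16.0000 15.0250 3.7500 0.2250 0.0000] k=[15 18 1 3 0]
t=11: x=[15.2250 16.5000 2.4250 2.6250 0.2250] k=[16 18 0 4 4]
t=12: x=[16.1500 16.5000 1.6500 3.7000 4.0000] k=[20 16 5 3 1]
t=13: x=[19.7000 15.4750 5.6750 3.0000 1.1500] k=[19 14 9 6 0]
t=14: x=[18.6250 14.0000 9.1500 5.7750 0.4500] k=[23 14 8 7 2]

0.0764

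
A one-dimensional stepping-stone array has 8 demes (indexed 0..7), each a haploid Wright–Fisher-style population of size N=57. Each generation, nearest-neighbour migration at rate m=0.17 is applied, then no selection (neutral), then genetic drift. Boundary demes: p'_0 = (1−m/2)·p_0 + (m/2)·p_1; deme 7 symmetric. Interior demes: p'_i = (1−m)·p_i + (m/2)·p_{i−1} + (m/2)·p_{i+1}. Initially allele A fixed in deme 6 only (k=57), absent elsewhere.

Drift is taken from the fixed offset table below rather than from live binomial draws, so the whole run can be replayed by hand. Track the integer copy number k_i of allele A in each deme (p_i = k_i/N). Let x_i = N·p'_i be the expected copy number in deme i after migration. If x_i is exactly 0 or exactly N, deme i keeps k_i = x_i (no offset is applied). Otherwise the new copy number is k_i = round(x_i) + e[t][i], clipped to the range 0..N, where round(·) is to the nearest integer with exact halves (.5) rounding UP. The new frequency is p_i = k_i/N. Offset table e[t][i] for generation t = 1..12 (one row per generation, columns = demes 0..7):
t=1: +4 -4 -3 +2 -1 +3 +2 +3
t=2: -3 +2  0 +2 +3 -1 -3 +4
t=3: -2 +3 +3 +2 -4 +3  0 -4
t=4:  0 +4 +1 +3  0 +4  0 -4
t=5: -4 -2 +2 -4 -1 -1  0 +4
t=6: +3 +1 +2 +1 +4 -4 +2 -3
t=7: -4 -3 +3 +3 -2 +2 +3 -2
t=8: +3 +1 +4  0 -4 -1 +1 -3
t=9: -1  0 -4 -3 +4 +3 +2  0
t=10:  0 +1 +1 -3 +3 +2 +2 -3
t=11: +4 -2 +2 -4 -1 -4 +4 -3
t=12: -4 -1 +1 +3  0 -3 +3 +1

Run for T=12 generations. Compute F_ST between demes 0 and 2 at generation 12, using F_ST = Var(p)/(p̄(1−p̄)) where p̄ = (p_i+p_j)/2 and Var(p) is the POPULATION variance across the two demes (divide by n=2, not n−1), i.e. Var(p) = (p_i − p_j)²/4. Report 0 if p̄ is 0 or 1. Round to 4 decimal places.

t=0: k=[0 0 0 0 0 0 57 0]
t=1: x=[0.0000 0.0000 0.0000 0.0000 0.0000 4.8450 47.3100 4.8450] k=[0 0 0 0 0 8 49 8]
t=2: x=[0.0000 0.0000 0.0000 0.0000 0.6800 10.8050 42.0300 11.4850] k=[0 0 0 0 4 10 39 15]
t=3: x=[0.0000 0.0000 0.0000 0.3400 4.1700 11.9550 34.4950 17.0400] k=[0 0 0 2 0 15 34 13]
t=4: x=[0.0000 0.0000 0.1700 1.6600 1.4450 15.3400 30.6000 14.7850] k=[0 0 1 5 1 19 31 11]
t=5: x=[0.0000 0.0850 1.2550 4.3200 2.8700 18.4900 28.2800 12.7000] k=[0 0 3 0 2 17 28 17]
t=6: x=[0.0000 0.2550 2.4900 0.4250 3.1050 16.6600 26.1300 17.9350] k=[0 1 4 1 7 13 28 15]
t=7: x=[0.0850 1.1700 3.4900 1.7650 7.0000 13.7650 25.6200 16.1050] k=[0 0 6 5 5 16 29 14]
t=8: x=[0.0000 0.5100 5.4050 5.0850 5.9350 16.1700 26.6200 15.2750] k=[0 2 9 5 2 15 28 12]
t=9: x=[0.1700 2.4250 8.0650 5.0850 3.3600 15.0000 25.5350 13.3600] k=[0 2 4 2 7 18 28 13]
t=10: x=[0.1700 2.0000 3.6600 2.5950 7.5100 17.9150 25.8750 14.2750] k=[0 3 5 0 11 20 28 11]
t=11: x=[0.2550 2.9150 4.4050 1.3600 10.8300 19.9150 25.8750 12.4450] k=[4 1 6 0 10 16 30 9]
t=12: x=[3.7450 1.6800 5.0650 1.3600 9.6600 16.6800 27.0250 10.7850] k=[0 1 6 4 10 14 30 12]

0.0556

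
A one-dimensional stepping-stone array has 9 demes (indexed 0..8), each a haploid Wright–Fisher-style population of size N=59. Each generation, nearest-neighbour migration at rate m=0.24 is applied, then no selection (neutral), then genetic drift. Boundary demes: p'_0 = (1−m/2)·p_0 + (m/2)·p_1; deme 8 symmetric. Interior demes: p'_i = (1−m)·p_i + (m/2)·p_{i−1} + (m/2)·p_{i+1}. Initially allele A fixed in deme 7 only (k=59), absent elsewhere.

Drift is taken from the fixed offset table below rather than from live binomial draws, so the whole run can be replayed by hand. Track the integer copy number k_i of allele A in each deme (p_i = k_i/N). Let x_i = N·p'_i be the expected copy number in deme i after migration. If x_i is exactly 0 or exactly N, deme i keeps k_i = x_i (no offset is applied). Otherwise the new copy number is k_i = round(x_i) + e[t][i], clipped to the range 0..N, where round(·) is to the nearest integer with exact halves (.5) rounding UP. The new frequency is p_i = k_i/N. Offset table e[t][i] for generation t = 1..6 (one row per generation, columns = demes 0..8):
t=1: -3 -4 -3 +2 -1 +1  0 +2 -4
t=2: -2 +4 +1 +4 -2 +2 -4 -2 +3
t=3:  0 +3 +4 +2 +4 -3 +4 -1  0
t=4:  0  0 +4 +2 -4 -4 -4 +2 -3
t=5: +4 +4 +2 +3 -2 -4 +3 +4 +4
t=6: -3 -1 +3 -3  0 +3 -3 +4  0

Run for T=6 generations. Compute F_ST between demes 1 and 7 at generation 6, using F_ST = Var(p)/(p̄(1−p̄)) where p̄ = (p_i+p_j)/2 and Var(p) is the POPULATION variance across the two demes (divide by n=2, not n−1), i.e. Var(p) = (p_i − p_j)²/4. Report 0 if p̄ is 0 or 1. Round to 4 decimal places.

t=0: k=[0 0 0 0 0 0 0 59 0]
t=1: x=[0.0000 0.0000 0.0000 0.0000 0.0000 0.0000 7.0800 44.8400 7.0800] k=[0 0 0 0 0 0 7 47 3]
t=2: x=[0.0000 0.0000 0.0000 0.0000 0.0000 0.8400 10.9600 36.9200 8.2800] k=[0 0 0 0 0 3 7 35 11]
t=3: x=[0.0000 0.0000 0.0000 0.0000 0.3600 3.1200 9.8800 28.7600 13.8800] k=[0 0 0 0 4 0 14 28 14]
t=4: x=[0.0000 0.0000 0.0000 0.4800 3.0400 2.1600 14.0000 24.6400 15.6800] k=[0 0 0 2 0 0 10 27 13]
t=5: x=[0.0000 0.0000 0.2400 1.5200 0.2400 1.2000 10.8400 23.2800 14.6800] k=[0 0 2 5 0 0 14 27 19]
t=6: x=[0.0000 0.2400 2.1200 4.0400 0.6000 1.6800 13.8800 24.4800 19.9600] k=[0 0 5 1 1 5 11 28 20]

0.3111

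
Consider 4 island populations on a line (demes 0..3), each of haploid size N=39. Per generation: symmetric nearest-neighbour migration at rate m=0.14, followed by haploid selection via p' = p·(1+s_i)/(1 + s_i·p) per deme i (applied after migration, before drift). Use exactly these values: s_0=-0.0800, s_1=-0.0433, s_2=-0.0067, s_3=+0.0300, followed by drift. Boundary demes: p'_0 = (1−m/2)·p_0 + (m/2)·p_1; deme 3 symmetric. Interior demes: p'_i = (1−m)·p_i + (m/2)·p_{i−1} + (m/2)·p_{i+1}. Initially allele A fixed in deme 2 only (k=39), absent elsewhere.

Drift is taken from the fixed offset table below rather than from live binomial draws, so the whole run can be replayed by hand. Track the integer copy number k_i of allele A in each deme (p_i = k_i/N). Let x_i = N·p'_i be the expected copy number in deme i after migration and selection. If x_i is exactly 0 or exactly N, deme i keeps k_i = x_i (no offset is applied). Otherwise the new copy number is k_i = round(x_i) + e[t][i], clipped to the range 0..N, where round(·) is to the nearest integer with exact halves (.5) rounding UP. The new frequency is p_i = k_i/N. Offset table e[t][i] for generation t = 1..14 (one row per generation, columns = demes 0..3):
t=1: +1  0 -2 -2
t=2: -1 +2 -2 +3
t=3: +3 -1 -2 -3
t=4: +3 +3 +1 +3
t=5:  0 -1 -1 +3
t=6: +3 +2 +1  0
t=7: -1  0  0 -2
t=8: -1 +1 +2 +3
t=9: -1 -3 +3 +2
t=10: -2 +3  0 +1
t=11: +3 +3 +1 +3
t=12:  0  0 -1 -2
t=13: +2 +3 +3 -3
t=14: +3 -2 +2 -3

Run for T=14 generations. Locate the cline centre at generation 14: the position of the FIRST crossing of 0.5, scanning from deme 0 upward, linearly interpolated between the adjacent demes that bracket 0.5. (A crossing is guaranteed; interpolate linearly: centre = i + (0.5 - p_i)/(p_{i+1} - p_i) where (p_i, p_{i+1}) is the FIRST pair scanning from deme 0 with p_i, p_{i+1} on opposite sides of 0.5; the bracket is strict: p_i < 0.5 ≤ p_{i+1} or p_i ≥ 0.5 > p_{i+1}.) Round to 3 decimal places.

t=0: k=[0 0 39 0]
t=1: x=[0.0000 2.6197 33.5084 2.8060] k=[0 3 32 1]
t=2: x=[0.1933 4.6361 27.7463 3.2572] k=[0 7 26 6]
t=3: x=[0.4513 7.5664 23.2069 7.5789] k=[3 7 21 5]
t=4: x=[3.0380 7.4301 18.8345 6.2741] k=[6 10 20 9]
t=5: x=[5.8530 10.0855 18.4646 9.9880] k=[6 9 17 13]
t=6: x=[5.7869 9.0390 16.0964 13.5401] k=[9 11 17 14]
t=7: x=[8.5695 10.9284 16.3062 14.4780] k=[8 11 16 12]
t=8: x=[7.6826 10.7911 15.3074 12.5300] k=[7 12 17 16]
t=9: x=[6.8655 11.6354 16.5160 16.3500] k=[6 9 20 18]
t=10: x=[5.7869 9.2442 19.0245 18.4271] k=[4 12 19 19]
t=11: x=[4.2348 11.5666 18.4446 19.2881] k=[7 15 19 22]
t=12: x=[7.0648 14.3166 18.8645 22.0737] k=[7 14 18 20]
t=13: x=[6.9983 13.3980 17.7949 20.1480] k=[9 16 21 17]
t=14: x=[8.9041 15.4452 20.3046 17.5649] k=[12 13 22 15]

1.722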